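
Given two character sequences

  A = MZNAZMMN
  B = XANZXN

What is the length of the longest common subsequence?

3

Pick N [3,3], Z [5,4], N [8,6]; all 3 characters appear in both, in order, and the DP table's final entry dp[8][6] is also 3, so no common subsequence is longer.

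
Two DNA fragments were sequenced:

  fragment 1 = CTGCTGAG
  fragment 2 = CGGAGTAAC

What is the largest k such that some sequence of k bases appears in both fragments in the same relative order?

Taking C (fragment 1 #1, fragment 2 #1) → G (fragment 1 #3, fragment 2 #2) → G (fragment 1 #6, fragment 2 #3) → A (fragment 1 #7, fragment 2 #4) → G (fragment 1 #8, fragment 2 #5) gives a common subsequence of length 5. dp[8][9] = 5 confirms this is the maximum.

5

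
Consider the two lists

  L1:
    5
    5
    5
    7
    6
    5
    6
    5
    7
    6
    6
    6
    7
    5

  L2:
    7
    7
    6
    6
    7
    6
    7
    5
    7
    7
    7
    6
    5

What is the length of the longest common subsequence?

Match 7 [4,2], 6 [5,4], 6 [7,6], 5 [8,8], 7 [9,11], 6 [12,12], 5 [14,13] — 7 values in the same relative order in both. Since dp[14][13] = 7, nothing longer is possible.

7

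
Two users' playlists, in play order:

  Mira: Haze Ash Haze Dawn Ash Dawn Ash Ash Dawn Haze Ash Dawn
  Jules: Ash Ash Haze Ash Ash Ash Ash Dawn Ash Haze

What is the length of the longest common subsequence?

7

Pick Haze (Mira #1, Jules #3), then Ash (Mira #2, Jules #4), then Ash (Mira #5, Jules #5), then Ash (Mira #7, Jules #6), then Ash (Mira #8, Jules #7), then Dawn (Mira #9, Jules #8), then Haze (Mira #10, Jules #10); all 7 songs appear in both, in order. dp[12][10] = 7 confirms this is the maximum.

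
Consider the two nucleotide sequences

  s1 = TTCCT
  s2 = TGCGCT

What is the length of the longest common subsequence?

4

Let dp[i][j] be the LCS length of the first i bases of s1 and the first j bases of s2. dp[i][j] = dp[i-1][j-1]+1 when the i-th and j-th bases match, else max(dp[i-1][j], dp[i][j-1]).
    ·  T  G  C  G  C  T
 ·  0  0  0  0  0  0  0
 T  0  1  1  1  1  1  1
 T  0  1  1  1  1  1  2
 C  0  1  1  2  2  2  2
 C  0  1  1  2  2  3  3
 T  0  1  1  2  2  3  4
dp[5][6] = 4. One LCS (by backtracking along matches): TCCT.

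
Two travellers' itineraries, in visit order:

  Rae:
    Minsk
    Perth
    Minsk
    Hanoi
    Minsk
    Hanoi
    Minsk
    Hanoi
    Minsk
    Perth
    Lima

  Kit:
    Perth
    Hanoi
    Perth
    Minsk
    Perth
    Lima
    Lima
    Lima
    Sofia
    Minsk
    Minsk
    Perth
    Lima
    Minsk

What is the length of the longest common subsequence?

One common subsequence of length 7: Perth (Rae #2, Kit #1), then Hanoi (Rae #4, Kit #2), then Minsk (Rae #5, Kit #4), then Minsk (Rae #7, Kit #10), then Minsk (Rae #9, Kit #11), then Perth (Rae #10, Kit #12), then Lima (Rae #11, Kit #13). dp[11][14] = 7 confirms this is the maximum.

7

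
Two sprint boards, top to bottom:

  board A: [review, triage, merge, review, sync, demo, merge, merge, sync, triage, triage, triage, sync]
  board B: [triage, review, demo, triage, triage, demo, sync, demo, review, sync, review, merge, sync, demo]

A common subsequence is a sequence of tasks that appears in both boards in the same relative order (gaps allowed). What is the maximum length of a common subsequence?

6

Taking review at board A[1]=board B[2]; then triage at board A[2]=board B[5]; then review at board A[4]=board B[9]; then sync at board A[5]=board B[10]; then merge at board A[8]=board B[12]; then sync at board A[9]=board B[13] gives a common subsequence of length 6. Since dp[13][14] = 6, nothing longer is possible.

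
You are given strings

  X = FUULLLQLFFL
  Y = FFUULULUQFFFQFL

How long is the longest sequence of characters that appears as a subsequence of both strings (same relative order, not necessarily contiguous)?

9

Taking F (X #1, Y #2); then U (X #2, Y #3); then U (X #3, Y #4); then L (X #4, Y #5); then L (X #5, Y #7); then Q (X #7, Y #9); then F (X #9, Y #12); then F (X #10, Y #14); then L (X #11, Y #15) gives a common subsequence of length 9. dp[11][15] = 9 confirms this is the maximum.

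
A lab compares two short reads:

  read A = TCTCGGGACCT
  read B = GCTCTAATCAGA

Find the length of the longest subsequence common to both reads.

6

Let dp[i][j] be the LCS length of the first i bases of read A and the first j bases of read B. dp[i][j] = dp[i-1][j-1]+1 when the i-th and j-th bases match, else max(dp[i-1][j], dp[i][j-1]).
    ·  G  C  T  C  T  A  A  T  C  A  G  A
 ·  0  0  0  0  0  0  0  0  0  0  0  0  0
 T  0  0  0  1  1  1  1  1  1  1  1  1  1
 C  0  0  1  1  2  2  2  2  2  2  2  2  2
 T  0  0  1  2  2  3  3  3  3  3  3  3  3
 C  0  0  1  2  3  3  3  3  3  4  4  4  4
 G  0  1  1  2  3  3  3  3  3  4  4  5  5
 G  0  1  1  2  3  3  3  3  3  4  4  5  5
 G  0  1  1  2  3  3  3  3  3  4  4  5  5
 A  0  1  1  2  3  3  4  4  4  4  5  5  6
 C  0  1  2  2  3  3  4  4  4  5  5  5  6
 C  0  1  2  2  3  3  4  4  4  5  5  5  6
 T  0  1  2  3  3  4  4  4  5  5  5  5  6
dp[11][12] = 6. One LCS (by backtracking along matches): TCTCGA.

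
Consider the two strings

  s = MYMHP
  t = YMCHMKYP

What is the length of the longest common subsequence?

4

Let dp[i][j] be the LCS length of the first i characters of s and the first j characters of t. dp[i][j] = dp[i-1][j-1]+1 when the i-th and j-th characters match, else max(dp[i-1][j], dp[i][j-1]).
    ·  Y  M  C  H  M  K  Y  P
 ·  0  0  0  0  0  0  0  0  0
 M  0  0  1  1  1  1  1  1  1
 Y  0  1  1  1  1  1  1  2  2
 M  0  1  2  2  2  2  2  2  2
 H  0  1  2  2  3  3  3  3  3
 P  0  1  2  2  3  3  3  3  4
dp[5][8] = 4. One LCS (by backtracking along matches): YMHP.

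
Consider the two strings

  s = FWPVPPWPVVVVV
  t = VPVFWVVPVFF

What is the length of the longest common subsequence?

6

Let dp[i][j] be the LCS length of the first i characters of s and the first j characters of t. dp[i][j] = dp[i-1][j-1]+1 when the i-th and j-th characters match, else max(dp[i-1][j], dp[i][j-1]).
    ·  V  P  V  F  W  V  V  P  V  F  F
 ·  0  0  0  0  0  0  0  0  0  0  0  0
 F  0  0  0  0  1  1  1  1  1  1  1  1
 W  0  0  0  0  1  2  2  2  2  2  2  2
 P  0  0  1  1  1  2  2  2  3  3  3  3
 V  0  1  1  2  2  2  3  3  3  4  4  4
 P  0  1  2  2  2  2  3  3  4  4  4  4
 P  0  1  2  2  2  2  3  3  4  4  4  4
 W  0  1  2  2  2  3  3  3  4  4  4  4
 P  0  1  2  2  2  3  3  3  4  4  4  4
 V  0  1  2  3  3  3  4  4  4  5  5  5
 V  0  1  2  3  3  3  4  5  5  5  5  5
 V  0  1  2  3  3  3  4  5  5  6  6  6
 V  0  1  2  3  3  3  4  5  5  6  6  6
 V  0  1  2  3  3  3  4  5  5  6  6  6
dp[13][11] = 6. One LCS (by backtracking along matches): PVWVVV.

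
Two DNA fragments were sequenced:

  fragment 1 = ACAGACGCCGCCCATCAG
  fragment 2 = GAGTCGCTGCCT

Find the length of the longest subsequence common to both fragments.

Pick A (fragment 1 #3, fragment 2 #2); then G (fragment 1 #4, fragment 2 #3); then C (fragment 1 #6, fragment 2 #5); then G (fragment 1 #7, fragment 2 #6); then C (fragment 1 #8, fragment 2 #7); then G (fragment 1 #10, fragment 2 #9); then C (fragment 1 #12, fragment 2 #10); then C (fragment 1 #13, fragment 2 #11); then T (fragment 1 #15, fragment 2 #12); all 9 bases appear in both, in order. Since dp[18][12] = 9, nothing longer is possible.

9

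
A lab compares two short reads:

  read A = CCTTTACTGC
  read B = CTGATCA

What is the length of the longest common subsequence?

Pick C at read A[2]=read B[1], T at read A[3]=read B[2], A at read A[6]=read B[4], T at read A[8]=read B[5], C at read A[10]=read B[6]; all 5 bases appear in both, in order. dp[10][7] = 5 confirms this is the maximum.

5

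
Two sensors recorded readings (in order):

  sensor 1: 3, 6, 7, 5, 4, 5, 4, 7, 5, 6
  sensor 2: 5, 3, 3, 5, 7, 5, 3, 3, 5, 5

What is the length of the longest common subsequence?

5

Taking 3 (sensor 1 #1, sensor 2 #3), then 7 (sensor 1 #3, sensor 2 #5), then 5 (sensor 1 #4, sensor 2 #6), then 5 (sensor 1 #6, sensor 2 #9), then 5 (sensor 1 #9, sensor 2 #10) gives a common subsequence of length 5. dp[10][10] = 5 confirms this is the maximum.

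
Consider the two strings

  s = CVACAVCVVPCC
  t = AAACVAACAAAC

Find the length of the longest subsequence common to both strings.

Let dp[i][j] be the LCS length of the first i characters of s and the first j characters of t. dp[i][j] = dp[i-1][j-1]+1 when the i-th and j-th characters match, else max(dp[i-1][j], dp[i][j-1]).
    ·  A  A  A  C  V  A  A  C  A  A  A  C
 ·  0  0  0  0  0  0  0  0  0  0  0  0  0
 C  0  0  0  0  1  1  1  1  1  1  1  1  1
 V  0  0  0  0  1  2  2  2  2  2  2  2  2
 A  0  1  1  1  1  2  3  3  3  3  3  3  3
 C  0  1  1  1  2  2  3  3  4  4  4  4  4
 A  0  1  2  2  2  2  3  4  4  5  5  5  5
 V  0  1  2  2  2  3  3  4  4  5  5  5  5
 C  0  1  2  2  3  3  3  4  5  5  5  5  6
 V  0  1  2  2  3  4  4  4  5  5  5  5  6
 V  0  1  2  2  3  4  4  4  5  5  5  5  6
 P  0  1  2  2  3  4  4  4  5  5  5  5  6
 C  0  1  2  2  3  4  4  4  5  5  5  5  6
 C  0  1  2  2  3  4  4  4  5  5  5  5  6
dp[12][12] = 6. One LCS (by backtracking along matches): CVACAC.

6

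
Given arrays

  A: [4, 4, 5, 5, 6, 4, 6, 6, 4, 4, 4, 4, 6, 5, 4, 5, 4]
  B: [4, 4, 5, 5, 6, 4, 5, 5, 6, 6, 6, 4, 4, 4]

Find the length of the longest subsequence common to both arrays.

11

Pick 4 [1,1] → 4 [2,2] → 5 [3,3] → 5 [4,4] → 6 [5,5] → 4 [6,6] → 6 [7,10] → 6 [8,11] → 4 [12,12] → 4 [15,13] → 4 [17,14]; all 11 values appear in both, in order, and the DP table's final entry dp[17][14] is also 11, so no common subsequence is longer.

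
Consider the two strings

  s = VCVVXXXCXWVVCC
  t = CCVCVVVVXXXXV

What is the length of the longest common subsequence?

One common subsequence of length 9: V [1,3], then C [2,4], then V [3,7], then V [4,8], then X [5,9], then X [6,10], then X [7,11], then X [9,12], then V [12,13]. Since dp[14][13] = 9, nothing longer is possible.

9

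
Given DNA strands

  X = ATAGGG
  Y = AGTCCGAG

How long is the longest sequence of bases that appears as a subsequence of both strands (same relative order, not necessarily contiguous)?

Match A [1,1]; then T [2,3]; then A [3,7]; then G [6,8] — 4 bases in the same relative order in both. Since dp[6][8] = 4, nothing longer is possible.

4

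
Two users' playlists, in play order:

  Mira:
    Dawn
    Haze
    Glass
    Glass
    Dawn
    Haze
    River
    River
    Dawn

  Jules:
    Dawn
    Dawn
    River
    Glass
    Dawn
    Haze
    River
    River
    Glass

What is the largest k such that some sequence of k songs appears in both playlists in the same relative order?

Taking Dawn at Mira[1]=Jules[2] → Glass at Mira[4]=Jules[4] → Dawn at Mira[5]=Jules[5] → Haze at Mira[6]=Jules[6] → River at Mira[7]=Jules[7] → River at Mira[8]=Jules[8] gives a common subsequence of length 6. Since dp[9][9] = 6, nothing longer is possible.

6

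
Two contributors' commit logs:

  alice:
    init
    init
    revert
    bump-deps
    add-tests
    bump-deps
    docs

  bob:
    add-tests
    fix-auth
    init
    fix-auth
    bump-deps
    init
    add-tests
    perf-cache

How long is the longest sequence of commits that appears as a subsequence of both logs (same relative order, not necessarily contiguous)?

3

Pick init at alice[1]=bob[3], then init at alice[2]=bob[6], then add-tests at alice[5]=bob[7]; all 3 commits appear in both, in order. Since dp[7][8] = 3, nothing longer is possible.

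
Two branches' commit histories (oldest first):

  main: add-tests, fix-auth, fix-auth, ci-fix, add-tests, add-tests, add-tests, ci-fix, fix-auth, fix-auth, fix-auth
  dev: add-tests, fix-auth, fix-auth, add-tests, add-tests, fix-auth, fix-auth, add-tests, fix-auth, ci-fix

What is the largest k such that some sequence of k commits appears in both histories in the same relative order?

Pick add-tests at main[1]=dev[1], fix-auth at main[2]=dev[2], fix-auth at main[3]=dev[3], add-tests at main[6]=dev[4], add-tests at main[7]=dev[5], fix-auth at main[9]=dev[6], fix-auth at main[10]=dev[7], fix-auth at main[11]=dev[9]; all 8 commits appear in both, in order. dp[11][10] = 8 confirms this is the maximum.

8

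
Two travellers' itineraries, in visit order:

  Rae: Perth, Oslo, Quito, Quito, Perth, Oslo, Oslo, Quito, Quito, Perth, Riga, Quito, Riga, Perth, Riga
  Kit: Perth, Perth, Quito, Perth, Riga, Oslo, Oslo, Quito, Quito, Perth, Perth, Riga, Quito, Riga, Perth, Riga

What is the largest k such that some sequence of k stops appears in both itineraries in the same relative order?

Match Perth at Rae[1]=Kit[2]; then Quito at Rae[4]=Kit[3]; then Perth at Rae[5]=Kit[4]; then Oslo at Rae[6]=Kit[6]; then Oslo at Rae[7]=Kit[7]; then Quito at Rae[8]=Kit[8]; then Quito at Rae[9]=Kit[9]; then Perth at Rae[10]=Kit[11]; then Riga at Rae[11]=Kit[12]; then Quito at Rae[12]=Kit[13]; then Riga at Rae[13]=Kit[14]; then Perth at Rae[14]=Kit[15]; then Riga at Rae[15]=Kit[16] — 13 stops in the same relative order in both. The LCS DP gives dp[15][16] = 13, so this is optimal.

13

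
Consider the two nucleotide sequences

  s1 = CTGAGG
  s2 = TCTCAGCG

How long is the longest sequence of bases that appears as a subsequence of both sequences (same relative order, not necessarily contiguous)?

5

Let dp[i][j] be the LCS length of the first i bases of s1 and the first j bases of s2. dp[i][j] = dp[i-1][j-1]+1 when the i-th and j-th bases match, else max(dp[i-1][j], dp[i][j-1]).
    ·  T  C  T  C  A  G  C  G
 ·  0  0  0  0  0  0  0  0  0
 C  0  0  1  1  1  1  1  1  1
 T  0  1  1  2  2  2  2  2  2
 G  0  1  1  2  2  2  3  3  3
 A  0  1  1  2  2  3  3  3  3
 G  0  1  1  2  2  3  4  4  4
 G  0  1  1  2  2  3  4  4  5
dp[6][8] = 5. One LCS (by backtracking along matches): CTAGG.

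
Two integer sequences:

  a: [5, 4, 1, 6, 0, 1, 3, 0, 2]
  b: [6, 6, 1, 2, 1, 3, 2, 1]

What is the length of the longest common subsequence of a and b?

Pick 1 [3,3] → 1 [6,5] → 3 [7,6] → 2 [9,7]; all 4 values appear in both, in order. dp[9][8] = 4 confirms this is the maximum.

4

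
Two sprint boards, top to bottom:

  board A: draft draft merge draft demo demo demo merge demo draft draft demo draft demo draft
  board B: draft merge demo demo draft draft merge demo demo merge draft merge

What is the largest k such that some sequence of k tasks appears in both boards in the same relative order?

9

Match draft (board A #2, board B #1), then merge (board A #3, board B #2), then demo (board A #7, board B #3), then demo (board A #9, board B #4), then draft (board A #10, board B #5), then draft (board A #11, board B #6), then demo (board A #12, board B #8), then demo (board A #14, board B #9), then draft (board A #15, board B #11) — 9 tasks in the same relative order in both. Since dp[15][12] = 9, nothing longer is possible.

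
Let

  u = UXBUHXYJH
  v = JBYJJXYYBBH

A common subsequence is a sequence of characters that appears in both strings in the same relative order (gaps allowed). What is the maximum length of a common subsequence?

Match B (u #3, v #2), then X (u #6, v #6), then Y (u #7, v #8), then H (u #9, v #11) — 4 characters in the same relative order in both. Since dp[9][11] = 4, nothing longer is possible.

4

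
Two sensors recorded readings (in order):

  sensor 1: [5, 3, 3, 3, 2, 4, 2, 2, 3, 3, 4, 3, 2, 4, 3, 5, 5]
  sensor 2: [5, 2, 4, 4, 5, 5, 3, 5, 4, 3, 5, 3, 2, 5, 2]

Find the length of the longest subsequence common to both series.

One common subsequence of length 9: 5 [1,1]; then 2 [5,2]; then 4 [6,3]; then 4 [11,4]; then 3 [12,7]; then 4 [14,9]; then 3 [15,10]; then 5 [16,11]; then 5 [17,14]. dp[17][15] = 9 confirms this is the maximum.

9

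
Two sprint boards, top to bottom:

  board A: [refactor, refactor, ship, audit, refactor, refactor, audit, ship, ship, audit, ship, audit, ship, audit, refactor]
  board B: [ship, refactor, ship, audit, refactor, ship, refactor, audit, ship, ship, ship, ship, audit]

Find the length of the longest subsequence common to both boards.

11

One common subsequence of length 11: refactor at board A[2]=board B[2]; then ship at board A[3]=board B[3]; then audit at board A[4]=board B[4]; then refactor at board A[5]=board B[5]; then refactor at board A[6]=board B[7]; then audit at board A[7]=board B[8]; then ship at board A[8]=board B[9]; then ship at board A[9]=board B[10]; then ship at board A[11]=board B[11]; then ship at board A[13]=board B[12]; then audit at board A[14]=board B[13]. Since dp[15][13] = 11, nothing longer is possible.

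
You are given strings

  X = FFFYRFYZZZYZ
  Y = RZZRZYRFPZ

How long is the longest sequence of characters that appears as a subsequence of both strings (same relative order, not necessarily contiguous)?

Let dp[i][j] be the LCS length of the first i characters of X and the first j characters of Y. dp[i][j] = dp[i-1][j-1]+1 when the i-th and j-th characters match, else max(dp[i-1][j], dp[i][j-1]).
    ·  R  Z  Z  R  Z  Y  R  F  P  Z
 ·  0  0  0  0  0  0  0  0  0  0  0
 F  0  0  0  0  0  0  0  0  1  1  1
 F  0  0  0  0  0  0  0  0  1  1  1
 F  0  0  0  0  0  0  0  0  1  1  1
 Y  0  0  0  0  0  0  1  1  1  1  1
 R  0  1  1  1  1  1  1  2  2  2  2
 F  0  1  1  1  1  1  1  2  3  3  3
 Y  0  1  1  1  1  1  2  2  3  3  3
 Z  0  1  2  2  2  2  2  2  3  3  4
 Z  0  1  2  3  3  3  3  3  3  3  4
 Z  0  1  2  3  3  4  4  4  4  4  4
 Y  0  1  2  3  3  4  5  5  5  5  5
 Z  0  1  2  3  3  4  5  5  5  5  6
dp[12][10] = 6. One LCS (by backtracking along matches): RZZZYZ.

6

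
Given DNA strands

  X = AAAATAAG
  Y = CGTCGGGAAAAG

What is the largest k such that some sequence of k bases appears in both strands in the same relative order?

One common subsequence of length 5: A at X[3]=Y[8] → A at X[4]=Y[9] → A at X[6]=Y[10] → A at X[7]=Y[11] → G at X[8]=Y[12]. Since dp[8][12] = 5, nothing longer is possible.

5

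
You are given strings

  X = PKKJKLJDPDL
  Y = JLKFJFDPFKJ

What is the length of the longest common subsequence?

5

One common subsequence of length 5: J at X[4]=Y[1], then K at X[5]=Y[3], then J at X[7]=Y[5], then D at X[8]=Y[7], then P at X[9]=Y[8]. The LCS DP gives dp[11][11] = 5, so this is optimal.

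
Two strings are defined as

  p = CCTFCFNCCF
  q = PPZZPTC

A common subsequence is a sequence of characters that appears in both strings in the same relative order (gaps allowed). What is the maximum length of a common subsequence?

Let dp[i][j] be the LCS length of the first i characters of p and the first j characters of q. dp[i][j] = dp[i-1][j-1]+1 when the i-th and j-th characters match, else max(dp[i-1][j], dp[i][j-1]).
    ·  P  P  Z  Z  P  T  C
 ·  0  0  0  0  0  0  0  0
 C  0  0  0  0  0  0  0  1
 C  0  0  0  0  0  0  0  1
 T  0  0  0  0  0  0  1  1
 F  0  0  0  0  0  0  1  1
 C  0  0  0  0  0  0  1  2
 F  0  0  0  0  0  0  1  2
 N  0  0  0  0  0  0  1  2
 C  0  0  0  0  0  0  1  2
 C  0  0  0  0  0  0  1  2
 F  0  0  0  0  0  0  1  2
dp[10][7] = 2. One LCS (by backtracking along matches): TC.

2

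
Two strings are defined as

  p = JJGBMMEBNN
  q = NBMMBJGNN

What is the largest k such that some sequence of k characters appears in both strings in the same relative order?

Taking B [4,2], M [5,3], M [6,4], B [8,5], N [9,8], N [10,9] gives a common subsequence of length 6. Since dp[10][9] = 6, nothing longer is possible.

6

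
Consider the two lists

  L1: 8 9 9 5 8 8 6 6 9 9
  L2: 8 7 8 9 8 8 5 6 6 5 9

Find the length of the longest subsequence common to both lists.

Match 8 [1,3], then 9 [3,4], then 8 [5,5], then 8 [6,6], then 6 [7,8], then 6 [8,9], then 9 [10,11] — 7 values in the same relative order in both. Since dp[10][11] = 7, nothing longer is possible.

7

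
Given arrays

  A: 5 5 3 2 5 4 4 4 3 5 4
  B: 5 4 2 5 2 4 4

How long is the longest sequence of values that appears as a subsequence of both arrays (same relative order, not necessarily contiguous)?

Match 5 at A[1]=B[1], then 5 at A[2]=B[4], then 2 at A[4]=B[5], then 4 at A[8]=B[6], then 4 at A[11]=B[7] — 5 values in the same relative order in both, and the DP table's final entry dp[11][7] is also 5, so no common subsequence is longer.

5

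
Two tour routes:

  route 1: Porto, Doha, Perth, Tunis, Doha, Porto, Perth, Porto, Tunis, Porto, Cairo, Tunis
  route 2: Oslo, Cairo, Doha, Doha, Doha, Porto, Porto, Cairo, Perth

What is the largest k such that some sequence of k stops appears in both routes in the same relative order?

Taking Doha [2,4] → Doha [5,5] → Porto [8,6] → Porto [10,7] → Cairo [11,8] gives a common subsequence of length 5. Since dp[12][9] = 5, nothing longer is possible.

5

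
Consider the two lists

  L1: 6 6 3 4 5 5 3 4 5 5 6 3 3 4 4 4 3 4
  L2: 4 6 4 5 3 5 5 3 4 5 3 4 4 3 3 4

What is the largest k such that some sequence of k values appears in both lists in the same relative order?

12

Taking 6 at L1[1]=L2[2], then 3 at L1[3]=L2[5], then 5 at L1[5]=L2[6], then 5 at L1[6]=L2[7], then 3 at L1[7]=L2[8], then 4 at L1[8]=L2[9], then 5 at L1[10]=L2[10], then 3 at L1[13]=L2[11], then 4 at L1[14]=L2[12], then 4 at L1[15]=L2[13], then 3 at L1[17]=L2[15], then 4 at L1[18]=L2[16] gives a common subsequence of length 12. The LCS DP gives dp[18][16] = 12, so this is optimal.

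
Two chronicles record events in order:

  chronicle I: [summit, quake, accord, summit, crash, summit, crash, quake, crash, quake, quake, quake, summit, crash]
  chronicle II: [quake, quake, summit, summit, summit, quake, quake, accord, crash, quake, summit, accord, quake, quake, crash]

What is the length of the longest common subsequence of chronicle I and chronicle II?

Taking summit at chronicle I[1]=chronicle II[3], then summit at chronicle I[4]=chronicle II[4], then summit at chronicle I[6]=chronicle II[5], then quake at chronicle I[8]=chronicle II[7], then crash at chronicle I[9]=chronicle II[9], then quake at chronicle I[10]=chronicle II[10], then quake at chronicle I[11]=chronicle II[13], then quake at chronicle I[12]=chronicle II[14], then crash at chronicle I[14]=chronicle II[15] gives a common subsequence of length 9. dp[14][15] = 9 confirms this is the maximum.

9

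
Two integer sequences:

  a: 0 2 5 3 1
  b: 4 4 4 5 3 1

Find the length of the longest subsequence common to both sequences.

Match 5 at a[3]=b[4], then 3 at a[4]=b[5], then 1 at a[5]=b[6] — 3 values in the same relative order in both, and the DP table's final entry dp[5][6] is also 3, so no common subsequence is longer.

3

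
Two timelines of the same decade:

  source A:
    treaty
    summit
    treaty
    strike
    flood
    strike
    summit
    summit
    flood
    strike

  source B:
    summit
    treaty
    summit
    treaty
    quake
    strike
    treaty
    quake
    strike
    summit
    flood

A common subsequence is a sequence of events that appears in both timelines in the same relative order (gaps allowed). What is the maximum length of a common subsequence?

One common subsequence of length 7: treaty [1,2] → summit [2,3] → treaty [3,4] → strike [4,6] → strike [6,9] → summit [8,10] → flood [9,11], and the DP table's final entry dp[10][11] is also 7, so no common subsequence is longer.

7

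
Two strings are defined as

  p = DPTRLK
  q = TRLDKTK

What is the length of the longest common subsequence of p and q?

4

Let dp[i][j] be the LCS length of the first i characters of p and the first j characters of q. dp[i][j] = dp[i-1][j-1]+1 when the i-th and j-th characters match, else max(dp[i-1][j], dp[i][j-1]).
    ·  T  R  L  D  K  T  K
 ·  0  0  0  0  0  0  0  0
 D  0  0  0  0  1  1  1  1
 P  0  0  0  0  1  1  1  1
 T  0  1  1  1  1  1  2  2
 R  0  1  2  2  2  2  2  2
 L  0  1  2  3  3  3  3  3
 K  0  1  2  3  3  4  4  4
dp[6][7] = 4. One LCS (by backtracking along matches): TRLK.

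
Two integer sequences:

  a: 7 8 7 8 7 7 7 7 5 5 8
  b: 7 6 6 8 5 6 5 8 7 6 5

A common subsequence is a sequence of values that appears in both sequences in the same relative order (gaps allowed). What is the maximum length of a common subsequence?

Taking 7 (a #1, b #1), then 8 (a #2, b #4), then 8 (a #4, b #8), then 7 (a #5, b #9), then 5 (a #10, b #11) gives a common subsequence of length 5, and the DP table's final entry dp[11][11] is also 5, so no common subsequence is longer.

5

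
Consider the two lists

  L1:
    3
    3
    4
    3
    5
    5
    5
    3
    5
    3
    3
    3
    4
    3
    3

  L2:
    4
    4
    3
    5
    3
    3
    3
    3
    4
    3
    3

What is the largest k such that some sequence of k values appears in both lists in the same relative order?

Taking 4 (L1 #3, L2 #2) → 3 (L1 #4, L2 #3) → 5 (L1 #7, L2 #4) → 3 (L1 #8, L2 #5) → 3 (L1 #10, L2 #6) → 3 (L1 #11, L2 #7) → 3 (L1 #12, L2 #8) → 4 (L1 #13, L2 #9) → 3 (L1 #14, L2 #10) → 3 (L1 #15, L2 #11) gives a common subsequence of length 10, and the DP table's final entry dp[15][11] is also 10, so no common subsequence is longer.

10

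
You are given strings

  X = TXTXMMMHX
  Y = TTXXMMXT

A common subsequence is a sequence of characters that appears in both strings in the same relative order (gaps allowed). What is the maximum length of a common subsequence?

Let dp[i][j] be the LCS length of the first i characters of X and the first j characters of Y. dp[i][j] = dp[i-1][j-1]+1 when the i-th and j-th characters match, else max(dp[i-1][j], dp[i][j-1]).
    ·  T  T  X  X  M  M  X  T
 ·  0  0  0  0  0  0  0  0  0
 T  0  1  1  1  1  1  1  1  1
 X  0  1  1  2  2  2  2  2  2
 T  0  1  2  2  2  2  2  2  3
 X  0  1  2  3  3  3  3  3  3
 M  0  1  2  3  3  4  4  4  4
 M  0  1  2  3  3  4  5  5  5
 M  0  1  2  3  3  4  5  5  5
 H  0  1  2  3  3  4  5  5  5
 X  0  1  2  3  4  4  5  6  6
dp[9][8] = 6. One LCS (by backtracking along matches): TXXMMX.

6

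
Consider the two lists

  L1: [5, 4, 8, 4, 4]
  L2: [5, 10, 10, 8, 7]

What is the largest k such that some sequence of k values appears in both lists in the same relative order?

2

Match 5 [1,1]; then 8 [3,4] — 2 values in the same relative order in both. dp[5][5] = 2 confirms this is the maximum.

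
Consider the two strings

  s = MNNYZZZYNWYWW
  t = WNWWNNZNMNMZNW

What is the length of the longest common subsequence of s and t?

6

One common subsequence of length 6: N at s[2]=t[5]; then N at s[3]=t[6]; then Z at s[5]=t[7]; then Z at s[7]=t[12]; then N at s[9]=t[13]; then W at s[13]=t[14]. Since dp[13][14] = 6, nothing longer is possible.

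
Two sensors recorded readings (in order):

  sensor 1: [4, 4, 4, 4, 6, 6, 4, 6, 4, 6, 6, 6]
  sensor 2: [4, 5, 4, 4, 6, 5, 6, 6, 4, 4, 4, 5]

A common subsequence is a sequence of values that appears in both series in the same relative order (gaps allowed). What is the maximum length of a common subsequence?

7

Taking 4 (sensor 1 #1, sensor 2 #1); then 4 (sensor 1 #2, sensor 2 #3); then 4 (sensor 1 #3, sensor 2 #4); then 6 (sensor 1 #5, sensor 2 #7); then 6 (sensor 1 #6, sensor 2 #8); then 4 (sensor 1 #7, sensor 2 #10); then 4 (sensor 1 #9, sensor 2 #11) gives a common subsequence of length 7. dp[12][12] = 7 confirms this is the maximum.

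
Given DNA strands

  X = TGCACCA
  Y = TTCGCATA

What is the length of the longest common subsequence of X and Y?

Taking T at X[1]=Y[2]; then G at X[2]=Y[4]; then C at X[3]=Y[5]; then A at X[4]=Y[6]; then A at X[7]=Y[8] gives a common subsequence of length 5. Since dp[7][8] = 5, nothing longer is possible.

5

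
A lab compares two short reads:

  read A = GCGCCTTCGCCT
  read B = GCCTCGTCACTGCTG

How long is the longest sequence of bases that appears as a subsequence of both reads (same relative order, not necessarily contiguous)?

Taking G [1,1], then C [2,5], then G [3,6], then C [4,8], then C [5,10], then T [7,11], then G [9,12], then C [11,13], then T [12,14] gives a common subsequence of length 9. dp[12][15] = 9 confirms this is the maximum.

9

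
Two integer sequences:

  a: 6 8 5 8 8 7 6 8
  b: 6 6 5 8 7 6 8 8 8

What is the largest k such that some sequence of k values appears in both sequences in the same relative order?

6

Let dp[i][j] be the LCS length of the first i values of a and the first j values of b. dp[i][j] = dp[i-1][j-1]+1 when the i-th and j-th values match, else max(dp[i-1][j], dp[i][j-1]).
    ·  6  6  5  8  7  6  8  8  8
 ·  0  0  0  0  0  0  0  0  0  0
 6  0  1  1  1  1  1  1  1  1  1
 8  0  1  1  1  2  2  2  2  2  2
 5  0  1  1  2  2  2  2  2  2  2
 8  0  1  1  2  3  3  3  3  3  3
 8  0  1  1  2  3  3  3  4  4  4
 7  0  1  1  2  3  4  4  4  4  4
 6  0  1  2  2  3  4  5  5  5  5
 8  0  1  2  2  3  4  5  6  6  6
dp[8][9] = 6. One LCS (by backtracking along matches): 6, 5, 8, 7, 6, 8.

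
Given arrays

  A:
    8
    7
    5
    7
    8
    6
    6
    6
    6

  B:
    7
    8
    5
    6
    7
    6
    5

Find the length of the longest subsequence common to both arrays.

4

Match 8 (A #1, B #2), 5 (A #3, B #3), 7 (A #4, B #5), 6 (A #6, B #6) — 4 values in the same relative order in both. Since dp[9][7] = 4, nothing longer is possible.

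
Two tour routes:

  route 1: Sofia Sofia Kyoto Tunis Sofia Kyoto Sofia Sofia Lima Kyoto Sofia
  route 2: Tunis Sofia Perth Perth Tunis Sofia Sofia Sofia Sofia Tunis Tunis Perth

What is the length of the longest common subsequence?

Match Sofia at route 1[1]=route 2[2]; then Tunis at route 1[4]=route 2[5]; then Sofia at route 1[5]=route 2[6]; then Sofia at route 1[7]=route 2[7]; then Sofia at route 1[8]=route 2[8]; then Sofia at route 1[11]=route 2[9] — 6 stops in the same relative order in both. The LCS DP gives dp[11][12] = 6, so this is optimal.

6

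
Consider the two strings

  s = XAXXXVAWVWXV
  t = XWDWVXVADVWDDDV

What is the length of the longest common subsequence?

7

One common subsequence of length 7: X at s[1]=t[1] → X at s[5]=t[6] → V at s[6]=t[7] → A at s[7]=t[8] → V at s[9]=t[10] → W at s[10]=t[11] → V at s[12]=t[15]. The LCS DP gives dp[12][15] = 7, so this is optimal.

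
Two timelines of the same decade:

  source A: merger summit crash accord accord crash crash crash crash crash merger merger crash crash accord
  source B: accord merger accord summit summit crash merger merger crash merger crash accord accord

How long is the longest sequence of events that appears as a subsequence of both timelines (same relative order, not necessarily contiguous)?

One common subsequence of length 8: merger [1,2], summit [2,5], crash [10,6], merger [11,7], merger [12,8], crash [13,9], crash [14,11], accord [15,13]. Since dp[15][13] = 8, nothing longer is possible.

8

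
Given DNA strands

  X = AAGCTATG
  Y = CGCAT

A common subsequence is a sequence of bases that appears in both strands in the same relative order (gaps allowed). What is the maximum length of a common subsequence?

Let dp[i][j] be the LCS length of the first i bases of X and the first j bases of Y. dp[i][j] = dp[i-1][j-1]+1 when the i-th and j-th bases match, else max(dp[i-1][j], dp[i][j-1]).
    ·  C  G  C  A  T
 ·  0  0  0  0  0  0
 A  0  0  0  0  1  1
 A  0  0  0  0  1  1
 G  0  0  1  1  1  1
 C  0  1  1  2  2  2
 T  0  1  1  2  2  3
 A  0  1  1  2  3  3
 T  0  1  1  2  3  4
 G  0  1  2  2  3  4
dp[8][5] = 4. One LCS (by backtracking along matches): GCAT.

4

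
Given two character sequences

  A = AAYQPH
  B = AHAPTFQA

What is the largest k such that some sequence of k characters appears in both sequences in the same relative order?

Pick A (A #1, B #1); then A (A #2, B #3); then Q (A #4, B #7); all 3 characters appear in both, in order. Since dp[6][8] = 3, nothing longer is possible.

3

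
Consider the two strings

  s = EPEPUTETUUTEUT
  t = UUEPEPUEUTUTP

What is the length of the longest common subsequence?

One common subsequence of length 10: E (s #1, t #3), then P (s #2, t #4), then E (s #3, t #5), then P (s #4, t #6), then U (s #5, t #7), then E (s #7, t #8), then U (s #10, t #9), then T (s #11, t #10), then U (s #13, t #11), then T (s #14, t #12). Since dp[14][13] = 10, nothing longer is possible.

10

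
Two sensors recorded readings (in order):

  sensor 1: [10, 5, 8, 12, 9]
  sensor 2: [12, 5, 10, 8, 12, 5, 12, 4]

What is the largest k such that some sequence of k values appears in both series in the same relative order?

3

Let dp[i][j] be the LCS length of the first i values of sensor 1 and the first j values of sensor 2. dp[i][j] = dp[i-1][j-1]+1 when the i-th and j-th values match, else max(dp[i-1][j], dp[i][j-1]).
    · 12  5 10  8 12  5 12  4
 ·  0  0  0  0  0  0  0  0  0
10  0  0  0  1  1  1  1  1  1
 5  0  0  1  1  1  1  2  2  2
 8  0  0  1  1  2  2  2  2  2
12  0  1  1  1  2  3  3  3  3
 9  0  1  1  1  2  3  3  3  3
dp[5][8] = 3. One LCS (by backtracking along matches): 10, 5, 12.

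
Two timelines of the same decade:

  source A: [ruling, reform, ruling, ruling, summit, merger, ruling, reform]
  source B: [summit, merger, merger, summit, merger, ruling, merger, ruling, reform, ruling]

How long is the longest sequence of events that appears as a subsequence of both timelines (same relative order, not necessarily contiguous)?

Match ruling (source A #4, source B #6) → merger (source A #6, source B #7) → ruling (source A #7, source B #8) → reform (source A #8, source B #9) — 4 events in the same relative order in both. Since dp[8][10] = 4, nothing longer is possible.

4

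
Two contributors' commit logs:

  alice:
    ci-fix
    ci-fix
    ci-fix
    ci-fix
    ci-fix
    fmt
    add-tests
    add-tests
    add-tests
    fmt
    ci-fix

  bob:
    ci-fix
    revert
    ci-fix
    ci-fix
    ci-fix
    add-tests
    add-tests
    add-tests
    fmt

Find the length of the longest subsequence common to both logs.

Match ci-fix (alice #1, bob #1), ci-fix (alice #3, bob #3), ci-fix (alice #4, bob #4), ci-fix (alice #5, bob #5), add-tests (alice #7, bob #6), add-tests (alice #8, bob #7), add-tests (alice #9, bob #8), fmt (alice #10, bob #9) — 8 commits in the same relative order in both. dp[11][9] = 8 confirms this is the maximum.

8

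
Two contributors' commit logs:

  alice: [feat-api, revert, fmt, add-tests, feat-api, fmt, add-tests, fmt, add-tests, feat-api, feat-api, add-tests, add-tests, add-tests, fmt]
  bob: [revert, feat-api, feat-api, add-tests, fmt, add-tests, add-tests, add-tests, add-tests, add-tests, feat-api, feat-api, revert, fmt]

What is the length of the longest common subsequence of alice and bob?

9

Pick feat-api (alice #1, bob #3) → add-tests (alice #4, bob #4) → fmt (alice #6, bob #5) → add-tests (alice #7, bob #6) → add-tests (alice #9, bob #7) → add-tests (alice #12, bob #8) → add-tests (alice #13, bob #9) → add-tests (alice #14, bob #10) → fmt (alice #15, bob #14); all 9 commits appear in both, in order. The LCS DP gives dp[15][14] = 9, so this is optimal.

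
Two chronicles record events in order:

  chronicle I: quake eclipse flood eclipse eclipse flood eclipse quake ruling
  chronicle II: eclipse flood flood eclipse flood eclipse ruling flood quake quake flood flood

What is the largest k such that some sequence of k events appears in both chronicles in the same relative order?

6

Pick eclipse [2,1], then flood [3,3], then eclipse [4,4], then eclipse [5,6], then flood [6,8], then quake [8,10]; all 6 events appear in both, in order. dp[9][12] = 6 confirms this is the maximum.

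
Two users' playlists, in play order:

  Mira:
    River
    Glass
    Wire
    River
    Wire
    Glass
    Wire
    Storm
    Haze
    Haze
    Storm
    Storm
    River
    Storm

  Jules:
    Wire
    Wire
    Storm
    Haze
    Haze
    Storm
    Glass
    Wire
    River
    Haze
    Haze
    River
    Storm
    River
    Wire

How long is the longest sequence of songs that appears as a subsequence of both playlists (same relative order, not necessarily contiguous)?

Match Wire at Mira[3]=Jules[1], Wire at Mira[5]=Jules[2], Glass at Mira[6]=Jules[7], Wire at Mira[7]=Jules[8], Haze at Mira[9]=Jules[10], Haze at Mira[10]=Jules[11], Storm at Mira[12]=Jules[13], River at Mira[13]=Jules[14] — 8 songs in the same relative order in both. Since dp[14][15] = 8, nothing longer is possible.

8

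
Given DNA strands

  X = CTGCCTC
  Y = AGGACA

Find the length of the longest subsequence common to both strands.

Taking G at X[3]=Y[3]; then C at X[4]=Y[5] gives a common subsequence of length 2. dp[7][6] = 2 confirms this is the maximum.

2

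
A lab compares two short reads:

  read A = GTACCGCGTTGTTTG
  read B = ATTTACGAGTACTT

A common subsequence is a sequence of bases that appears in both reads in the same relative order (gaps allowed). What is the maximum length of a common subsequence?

8

Match T (read A #2, read B #4); then A (read A #3, read B #5); then C (read A #5, read B #6); then G (read A #6, read B #7); then G (read A #8, read B #9); then T (read A #9, read B #10); then T (read A #13, read B #13); then T (read A #14, read B #14) — 8 bases in the same relative order in both, and the DP table's final entry dp[15][14] is also 8, so no common subsequence is longer.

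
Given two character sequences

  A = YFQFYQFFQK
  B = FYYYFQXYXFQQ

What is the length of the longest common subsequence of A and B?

6

Pick Y (A #1, B #4), F (A #2, B #5), Q (A #3, B #6), F (A #4, B #10), Q (A #6, B #11), Q (A #9, B #12); all 6 characters appear in both, in order, and the DP table's final entry dp[10][12] is also 6, so no common subsequence is longer.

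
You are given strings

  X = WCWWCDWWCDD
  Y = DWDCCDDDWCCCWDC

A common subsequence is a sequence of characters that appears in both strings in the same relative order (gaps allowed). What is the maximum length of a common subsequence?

7

Taking W at X[1]=Y[2] → C at X[2]=Y[4] → C at X[5]=Y[5] → D at X[6]=Y[8] → W at X[7]=Y[9] → W at X[8]=Y[13] → C at X[9]=Y[15] gives a common subsequence of length 7, and the DP table's final entry dp[11][15] is also 7, so no common subsequence is longer.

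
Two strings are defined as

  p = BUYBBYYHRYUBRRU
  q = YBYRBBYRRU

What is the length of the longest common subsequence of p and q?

8

Match B [1,2]; then Y [3,3]; then B [4,5]; then B [5,6]; then Y [10,7]; then R [13,8]; then R [14,9]; then U [15,10] — 8 characters in the same relative order in both, and the DP table's final entry dp[15][10] is also 8, so no common subsequence is longer.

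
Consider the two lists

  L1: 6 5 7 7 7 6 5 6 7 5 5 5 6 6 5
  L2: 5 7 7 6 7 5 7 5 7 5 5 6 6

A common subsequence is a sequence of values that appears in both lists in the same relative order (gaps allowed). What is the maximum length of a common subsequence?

11

One common subsequence of length 11: 5 (L1 #2, L2 #1); then 7 (L1 #3, L2 #2); then 7 (L1 #4, L2 #3); then 7 (L1 #5, L2 #5); then 5 (L1 #7, L2 #6); then 7 (L1 #9, L2 #7); then 5 (L1 #10, L2 #8); then 5 (L1 #11, L2 #10); then 5 (L1 #12, L2 #11); then 6 (L1 #13, L2 #12); then 6 (L1 #14, L2 #13). Since dp[15][13] = 11, nothing longer is possible.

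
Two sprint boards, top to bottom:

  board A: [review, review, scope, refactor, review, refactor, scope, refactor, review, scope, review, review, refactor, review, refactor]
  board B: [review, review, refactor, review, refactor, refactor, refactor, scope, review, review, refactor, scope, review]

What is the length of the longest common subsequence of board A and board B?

One common subsequence of length 11: review at board A[1]=board B[1], then review at board A[2]=board B[2], then refactor at board A[4]=board B[3], then review at board A[5]=board B[4], then refactor at board A[6]=board B[6], then refactor at board A[8]=board B[7], then scope at board A[10]=board B[8], then review at board A[11]=board B[9], then review at board A[12]=board B[10], then refactor at board A[13]=board B[11], then review at board A[14]=board B[13]. dp[15][13] = 11 confirms this is the maximum.

11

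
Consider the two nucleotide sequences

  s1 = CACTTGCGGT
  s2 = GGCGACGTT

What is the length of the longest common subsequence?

5

Let dp[i][j] be the LCS length of the first i bases of s1 and the first j bases of s2. dp[i][j] = dp[i-1][j-1]+1 when the i-th and j-th bases match, else max(dp[i-1][j], dp[i][j-1]).
    ·  G  G  C  G  A  C  G  T  T
 ·  0  0  0  0  0  0  0  0  0  0
 C  0  0  0  1  1  1  1  1  1  1
 A  0  0  0  1  1  2  2  2  2  2
 C  0  0  0  1  1  2  3  3  3  3
 T  0  0  0  1  1  2  3  3  4  4
 T  0  0  0  1  1  2  3  3  4  5
 G  0  1  1  1  2  2  3  4  4  5
 C  0  1  1  2  2  2  3  4  4  5
 G  0  1  2  2  3  3  3  4  4  5
 G  0  1  2  2  3  3  3  4  4  5
 T  0  1  2  2  3  3  3  4  5  5
dp[10][9] = 5. One LCS (by backtracking along matches): CACTT.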